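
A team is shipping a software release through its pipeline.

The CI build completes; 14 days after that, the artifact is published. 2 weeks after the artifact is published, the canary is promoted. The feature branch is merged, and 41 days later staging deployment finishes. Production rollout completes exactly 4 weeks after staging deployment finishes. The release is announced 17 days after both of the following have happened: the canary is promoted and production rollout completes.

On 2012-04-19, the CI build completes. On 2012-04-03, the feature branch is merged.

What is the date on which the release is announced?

2012-06-28

The CI build completes: Apr 19, 2012.
The artifact is published: Apr 19, 2012 + 14 days = May 3, 2012.
The canary is promoted: May 3, 2012 + 2 weeks = May 17, 2012.
The feature branch is merged: Apr 3, 2012.
Staging deployment finishes: Apr 3, 2012 + 41 days = May 14, 2012.
Production rollout completes: May 14, 2012 + 4 weeks = Jun 11, 2012.
Both prerequisites met — the canary is promoted (May 17, 2012), production rollout completes (Jun 11, 2012); the later is Jun 11, 2012.
The release is announced: Jun 11, 2012 + 17 days = Jun 28, 2012.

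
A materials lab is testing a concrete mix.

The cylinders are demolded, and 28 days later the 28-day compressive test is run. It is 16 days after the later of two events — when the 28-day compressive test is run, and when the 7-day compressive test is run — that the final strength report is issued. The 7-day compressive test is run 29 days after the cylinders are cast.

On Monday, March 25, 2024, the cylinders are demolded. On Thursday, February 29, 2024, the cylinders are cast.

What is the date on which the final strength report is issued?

The cylinders are demolded: Mar 25, 2024.
The 28-day compressive test is run: Mar 25, 2024 + 28 days = Apr 22, 2024.
The cylinders are cast: Feb 29, 2024.
The 7-day compressive test is run: Feb 29, 2024 + 29 days = Mar 29, 2024.
Both prerequisites met — the 28-day compressive test is run (Apr 22, 2024), the 7-day compressive test is run (Mar 29, 2024); the later is Apr 22, 2024.
The final strength report is issued: Apr 22, 2024 + 16 days = May 8, 2024.

Wednesday, May 8, 2024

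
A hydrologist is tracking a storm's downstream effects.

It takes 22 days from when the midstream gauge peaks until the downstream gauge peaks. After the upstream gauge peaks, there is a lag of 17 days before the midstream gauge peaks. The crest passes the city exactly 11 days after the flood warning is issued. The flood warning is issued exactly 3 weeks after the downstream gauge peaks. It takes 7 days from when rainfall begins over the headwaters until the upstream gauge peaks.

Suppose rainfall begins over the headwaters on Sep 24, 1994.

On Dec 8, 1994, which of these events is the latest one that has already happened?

Rainfall begins over the headwaters: Sep 24, 1994.
The upstream gauge peaks: Sep 24, 1994 + 7 days = Oct 1, 1994.
The midstream gauge peaks: Oct 1, 1994 + 17 days = Oct 18, 1994.
The downstream gauge peaks: Oct 18, 1994 + 22 days = Nov 9, 1994.
The flood warning is issued: Nov 9, 1994 + 3 weeks = Nov 30, 1994.
The crest passes the city: Nov 30, 1994 + 11 days = Dec 11, 1994.
Dec 8, 1994 falls between when the flood warning is issued (Nov 30, 1994) and when the crest passes the city (Dec 11, 1994).

The flood warning is issued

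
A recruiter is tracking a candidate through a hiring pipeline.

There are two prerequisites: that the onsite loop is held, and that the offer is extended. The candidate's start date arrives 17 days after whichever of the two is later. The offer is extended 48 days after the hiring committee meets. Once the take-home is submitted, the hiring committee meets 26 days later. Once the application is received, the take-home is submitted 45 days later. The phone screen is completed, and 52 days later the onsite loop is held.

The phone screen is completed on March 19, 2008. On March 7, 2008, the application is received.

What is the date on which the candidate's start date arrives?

July 21, 2008

The phone screen is completed: Mar 19, 2008.
The onsite loop is held: Mar 19, 2008 + 52 days = May 10, 2008.
The application is received: Mar 7, 2008.
The take-home is submitted: Mar 7, 2008 + 45 days = Apr 21, 2008.
The hiring committee meets: Apr 21, 2008 + 26 days = May 17, 2008.
The offer is extended: May 17, 2008 + 48 days = Jul 4, 2008.
Both prerequisites met — the onsite loop is held (May 10, 2008), the offer is extended (Jul 4, 2008); the later is Jul 4, 2008.
The candidate's start date arrives: Jul 4, 2008 + 17 days = Jul 21, 2008.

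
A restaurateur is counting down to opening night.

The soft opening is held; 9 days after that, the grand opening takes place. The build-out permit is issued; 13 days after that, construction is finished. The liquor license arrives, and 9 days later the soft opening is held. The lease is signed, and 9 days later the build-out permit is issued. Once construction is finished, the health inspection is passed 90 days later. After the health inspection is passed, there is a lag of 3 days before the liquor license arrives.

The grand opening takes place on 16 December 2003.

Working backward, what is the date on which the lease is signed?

The grand opening takes place: Dec 16, 2003.
The soft opening is held: Dec 16, 2003 − 9 days = Dec 7, 2003.
The liquor license arrives: Dec 7, 2003 − 9 days = Nov 28, 2003.
The health inspection is passed: Nov 28, 2003 − 3 days = Nov 25, 2003.
Construction is finished: Nov 25, 2003 − 90 days = Aug 27, 2003.
The build-out permit is issued: Aug 27, 2003 − 13 days = Aug 14, 2003.
The lease is signed: Aug 14, 2003 − 9 days = Aug 5, 2003.

5 August 2003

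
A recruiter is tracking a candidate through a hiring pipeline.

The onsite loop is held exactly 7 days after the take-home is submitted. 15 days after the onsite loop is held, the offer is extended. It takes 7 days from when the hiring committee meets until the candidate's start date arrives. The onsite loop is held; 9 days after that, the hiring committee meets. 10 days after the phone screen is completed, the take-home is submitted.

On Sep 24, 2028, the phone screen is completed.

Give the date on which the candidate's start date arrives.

Oct 27, 2028

The phone screen is completed: Sep 24, 2028.
The take-home is submitted: Sep 24, 2028 + 10 days = Oct 4, 2028.
The onsite loop is held: Oct 4, 2028 + 7 days = Oct 11, 2028.
The hiring committee meets: Oct 11, 2028 + 9 days = Oct 20, 2028.
The candidate's start date arrives: Oct 20, 2028 + 7 days = Oct 27, 2028.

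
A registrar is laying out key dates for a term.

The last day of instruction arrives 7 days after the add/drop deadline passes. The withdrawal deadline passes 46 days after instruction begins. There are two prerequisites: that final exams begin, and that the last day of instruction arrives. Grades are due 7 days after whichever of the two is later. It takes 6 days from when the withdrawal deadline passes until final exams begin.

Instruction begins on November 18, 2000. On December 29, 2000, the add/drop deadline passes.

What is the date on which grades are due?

Instruction begins: Nov 18, 2000.
The withdrawal deadline passes: Nov 18, 2000 + 46 days = Jan 3, 2001.
Final exams begin: Jan 3, 2001 + 6 days = Jan 9, 2001.
The add/drop deadline passes: Dec 29, 2000.
The last day of instruction arrives: Dec 29, 2000 + 7 days = Jan 5, 2001.
Both prerequisites met — final exams begin (Jan 9, 2001), the last day of instruction arrives (Jan 5, 2001); the later is Jan 9, 2001.
Grades are due: Jan 9, 2001 + 7 days = Jan 16, 2001.

January 16, 2001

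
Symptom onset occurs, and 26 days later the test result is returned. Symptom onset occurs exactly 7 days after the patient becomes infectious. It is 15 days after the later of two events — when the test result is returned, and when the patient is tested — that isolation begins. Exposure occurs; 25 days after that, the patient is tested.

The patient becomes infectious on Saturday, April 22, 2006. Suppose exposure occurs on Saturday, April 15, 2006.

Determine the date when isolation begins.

Friday, June 9, 2006

The patient becomes infectious: Apr 22, 2006.
Symptom onset occurs: Apr 22, 2006 + 7 days = Apr 29, 2006.
The test result is returned: Apr 29, 2006 + 26 days = May 25, 2006.
Exposure occurs: Apr 15, 2006.
The patient is tested: Apr 15, 2006 + 25 days = May 10, 2006.
Both prerequisites met — the test result is returned (May 25, 2006), the patient is tested (May 10, 2006); the later is May 25, 2006.
Isolation begins: May 25, 2006 + 15 days = Jun 9, 2006.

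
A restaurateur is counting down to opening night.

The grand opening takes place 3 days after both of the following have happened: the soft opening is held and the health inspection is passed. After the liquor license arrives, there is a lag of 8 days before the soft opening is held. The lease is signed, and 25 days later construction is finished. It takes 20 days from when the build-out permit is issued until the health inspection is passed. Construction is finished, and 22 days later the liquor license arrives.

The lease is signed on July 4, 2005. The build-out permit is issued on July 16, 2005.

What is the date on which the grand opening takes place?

The lease is signed: Jul 4, 2005.
Construction is finished: Jul 4, 2005 + 25 days = Jul 29, 2005.
The liquor license arrives: Jul 29, 2005 + 22 days = Aug 20, 2005.
The soft opening is held: Aug 20, 2005 + 8 days = Aug 28, 2005.
The build-out permit is issued: Jul 16, 2005.
The health inspection is passed: Jul 16, 2005 + 20 days = Aug 5, 2005.
Both prerequisites met — the soft opening is held (Aug 28, 2005), the health inspection is passed (Aug 5, 2005); the later is Aug 28, 2005.
The grand opening takes place: Aug 28, 2005 + 3 days = Aug 31, 2005.

August 31, 2005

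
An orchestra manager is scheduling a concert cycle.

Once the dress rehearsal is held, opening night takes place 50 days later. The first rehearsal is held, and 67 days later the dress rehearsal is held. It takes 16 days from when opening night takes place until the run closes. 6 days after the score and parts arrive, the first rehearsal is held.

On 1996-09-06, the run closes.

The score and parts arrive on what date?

The run closes: Sep 6, 1996.
Opening night takes place: Sep 6, 1996 − 16 days = Aug 21, 1996.
The dress rehearsal is held: Aug 21, 1996 − 50 days = Jul 2, 1996.
The first rehearsal is held: Jul 2, 1996 − 67 days = Apr 26, 1996.
The score and parts arrive: Apr 26, 1996 − 6 days = Apr 20, 1996.

1996-04-20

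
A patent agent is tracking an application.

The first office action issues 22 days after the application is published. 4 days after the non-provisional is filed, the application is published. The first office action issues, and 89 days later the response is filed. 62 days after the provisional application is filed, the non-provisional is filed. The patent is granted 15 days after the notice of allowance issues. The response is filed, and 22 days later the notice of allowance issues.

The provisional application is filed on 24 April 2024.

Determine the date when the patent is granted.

24 November 2024

The provisional application is filed: Apr 24, 2024.
The non-provisional is filed: Apr 24, 2024 + 62 days = Jun 25, 2024.
The application is published: Jun 25, 2024 + 4 days = Jun 29, 2024.
The first office action issues: Jun 29, 2024 + 22 days = Jul 21, 2024.
The response is filed: Jul 21, 2024 + 89 days = Oct 18, 2024.
The notice of allowance issues: Oct 18, 2024 + 22 days = Nov 9, 2024.
The patent is granted: Nov 9, 2024 + 15 days = Nov 24, 2024.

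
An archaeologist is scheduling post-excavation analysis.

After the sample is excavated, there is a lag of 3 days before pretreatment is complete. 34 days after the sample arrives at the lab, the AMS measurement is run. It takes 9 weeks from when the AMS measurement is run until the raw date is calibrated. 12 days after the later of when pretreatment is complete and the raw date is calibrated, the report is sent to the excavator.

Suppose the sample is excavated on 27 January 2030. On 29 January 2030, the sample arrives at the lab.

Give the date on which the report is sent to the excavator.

18 May 2030

The sample is excavated: Jan 27, 2030.
Pretreatment is complete: Jan 27, 2030 + 3 days = Jan 30, 2030.
The sample arrives at the lab: Jan 29, 2030.
The AMS measurement is run: Jan 29, 2030 + 34 days = Mar 4, 2030.
The raw date is calibrated: Mar 4, 2030 + 9 weeks = May 6, 2030.
Both prerequisites met — pretreatment is complete (Jan 30, 2030), the raw date is calibrated (May 6, 2030); the later is May 6, 2030.
The report is sent to the excavator: May 6, 2030 + 12 days = May 18, 2030.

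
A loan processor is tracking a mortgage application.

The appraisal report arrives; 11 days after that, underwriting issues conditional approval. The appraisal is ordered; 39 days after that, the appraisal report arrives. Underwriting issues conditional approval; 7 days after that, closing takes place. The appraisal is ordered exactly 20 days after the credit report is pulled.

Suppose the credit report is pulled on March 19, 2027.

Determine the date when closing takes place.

The credit report is pulled: Mar 19, 2027.
The appraisal is ordered: Mar 19, 2027 + 20 days = Apr 8, 2027.
The appraisal report arrives: Apr 8, 2027 + 39 days = May 17, 2027.
Underwriting issues conditional approval: May 17, 2027 + 11 days = May 28, 2027.
Closing takes place: May 28, 2027 + 7 days = Jun 4, 2027.

June 4, 2027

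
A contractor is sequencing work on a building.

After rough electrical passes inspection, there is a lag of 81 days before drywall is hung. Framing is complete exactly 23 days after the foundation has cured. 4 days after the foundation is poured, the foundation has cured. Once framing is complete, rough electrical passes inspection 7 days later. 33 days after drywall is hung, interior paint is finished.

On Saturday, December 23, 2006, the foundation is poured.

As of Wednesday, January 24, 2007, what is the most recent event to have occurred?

The foundation is poured: Dec 23, 2006.
The foundation has cured: Dec 23, 2006 + 4 days = Dec 27, 2006.
Framing is complete: Dec 27, 2006 + 23 days = Jan 19, 2007.
Rough electrical passes inspection: Jan 19, 2007 + 7 days = Jan 26, 2007.
Drywall is hung: Jan 26, 2007 + 81 days = Apr 17, 2007.
Interior paint is finished: Apr 17, 2007 + 33 days = May 20, 2007.
Jan 24, 2007 falls between when framing is complete (Jan 19, 2007) and when rough electrical passes inspection (Jan 26, 2007).

Framing is complete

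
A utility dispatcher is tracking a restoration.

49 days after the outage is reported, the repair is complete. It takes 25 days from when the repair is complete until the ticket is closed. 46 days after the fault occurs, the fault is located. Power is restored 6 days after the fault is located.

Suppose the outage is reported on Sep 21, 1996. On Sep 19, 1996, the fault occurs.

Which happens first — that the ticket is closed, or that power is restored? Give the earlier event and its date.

Power is restored — Nov 10, 1996

The outage is reported: Sep 21, 1996.
The repair is complete: Sep 21, 1996 + 49 days = Nov 9, 1996.
The ticket is closed: Nov 9, 1996 + 25 days = Dec 4, 1996.
The fault occurs: Sep 19, 1996.
The fault is located: Sep 19, 1996 + 46 days = Nov 4, 1996.
Power is restored: Nov 4, 1996 + 6 days = Nov 10, 1996.
Comparing: the ticket is closed on Dec 4, 1996 vs power is restored on Nov 10, 1996. Earlier: power is restored.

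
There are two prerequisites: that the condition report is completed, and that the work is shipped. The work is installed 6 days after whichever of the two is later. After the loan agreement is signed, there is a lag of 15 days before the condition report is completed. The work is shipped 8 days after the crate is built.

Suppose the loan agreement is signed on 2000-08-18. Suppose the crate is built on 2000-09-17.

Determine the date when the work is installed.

The loan agreement is signed: Aug 18, 2000.
The condition report is completed: Aug 18, 2000 + 15 days = Sep 2, 2000.
The crate is built: Sep 17, 2000.
The work is shipped: Sep 17, 2000 + 8 days = Sep 25, 2000.
Both prerequisites met — the condition report is completed (Sep 2, 2000), the work is shipped (Sep 25, 2000); the later is Sep 25, 2000.
The work is installed: Sep 25, 2000 + 6 days = Oct 1, 2000.

2000-10-01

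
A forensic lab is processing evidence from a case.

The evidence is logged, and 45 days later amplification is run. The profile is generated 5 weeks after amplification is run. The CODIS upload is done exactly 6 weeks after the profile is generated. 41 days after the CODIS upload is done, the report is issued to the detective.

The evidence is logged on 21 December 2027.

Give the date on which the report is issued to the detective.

1 June 2028

The evidence is logged: Dec 21, 2027.
Amplification is run: Dec 21, 2027 + 45 days = Feb 4, 2028.
The profile is generated: Feb 4, 2028 + 5 weeks = Mar 10, 2028.
The CODIS upload is done: Mar 10, 2028 + 6 weeks = Apr 21, 2028.
The report is issued to the detective: Apr 21, 2028 + 41 days = Jun 1, 2028.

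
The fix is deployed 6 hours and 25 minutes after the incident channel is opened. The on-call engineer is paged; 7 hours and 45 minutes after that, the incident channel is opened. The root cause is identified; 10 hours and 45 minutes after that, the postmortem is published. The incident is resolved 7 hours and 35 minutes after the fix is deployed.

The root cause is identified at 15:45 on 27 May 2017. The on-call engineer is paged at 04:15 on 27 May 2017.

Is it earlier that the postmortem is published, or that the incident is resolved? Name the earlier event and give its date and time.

The incident is resolved — 02:00 on 28 May 2017

The root cause is identified: 15:45 May 27, 2017.
The postmortem is published: 15:45 May 27, 2017 + 10h45m = 02:30 May 28, 2017.
The on-call engineer is paged: 04:15 May 27, 2017.
The incident channel is opened: 04:15 May 27, 2017 + 7h45m = 12:00 May 27, 2017.
The fix is deployed: 12:00 May 27, 2017 + 6h25m = 18:25 May 27, 2017.
The incident is resolved: 18:25 May 27, 2017 + 7h35m = 02:00 May 28, 2017.
Comparing: the postmortem is published at 02:30 May 28, 2017 vs the incident is resolved at 02:00 May 28, 2017. Earlier: the incident is resolved.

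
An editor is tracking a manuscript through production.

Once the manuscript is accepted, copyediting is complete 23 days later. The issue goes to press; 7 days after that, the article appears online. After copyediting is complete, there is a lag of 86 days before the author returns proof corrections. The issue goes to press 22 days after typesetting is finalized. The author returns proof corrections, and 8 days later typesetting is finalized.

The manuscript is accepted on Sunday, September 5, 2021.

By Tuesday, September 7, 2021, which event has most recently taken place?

The manuscript is accepted: Sep 5, 2021.
Copyediting is complete: Sep 5, 2021 + 23 days = Sep 28, 2021.
The author returns proof corrections: Sep 28, 2021 + 86 days = Dec 23, 2021.
Typesetting is finalized: Dec 23, 2021 + 8 days = Dec 31, 2021.
The issue goes to press: Dec 31, 2021 + 22 days = Jan 22, 2022.
The article appears online: Jan 22, 2022 + 7 days = Jan 29, 2022.
Sep 7, 2021 falls between when the manuscript is accepted (Sep 5, 2021) and when copyediting is complete (Sep 28, 2021).

The manuscript is accepted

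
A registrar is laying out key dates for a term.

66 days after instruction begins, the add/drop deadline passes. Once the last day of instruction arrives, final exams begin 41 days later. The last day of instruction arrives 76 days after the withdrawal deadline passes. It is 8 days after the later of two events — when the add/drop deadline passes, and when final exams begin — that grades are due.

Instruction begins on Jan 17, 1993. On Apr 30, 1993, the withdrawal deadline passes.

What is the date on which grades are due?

Instruction begins: Jan 17, 1993.
The add/drop deadline passes: Jan 17, 1993 + 66 days = Mar 24, 1993.
The withdrawal deadline passes: Apr 30, 1993.
The last day of instruction arrives: Apr 30, 1993 + 76 days = Jul 15, 1993.
Final exams begin: Jul 15, 1993 + 41 days = Aug 25, 1993.
Both prerequisites met — the add/drop deadline passes (Mar 24, 1993), final exams begin (Aug 25, 1993); the later is Aug 25, 1993.
Grades are due: Aug 25, 1993 + 8 days = Sep 2, 1993.

Sep 2, 1993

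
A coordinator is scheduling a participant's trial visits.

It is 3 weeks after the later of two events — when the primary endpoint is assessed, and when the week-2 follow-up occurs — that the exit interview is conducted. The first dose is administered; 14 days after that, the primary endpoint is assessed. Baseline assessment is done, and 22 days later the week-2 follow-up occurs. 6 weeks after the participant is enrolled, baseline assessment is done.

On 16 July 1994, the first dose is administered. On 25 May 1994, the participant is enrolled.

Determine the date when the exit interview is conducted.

The first dose is administered: Jul 16, 1994.
The primary endpoint is assessed: Jul 16, 1994 + 14 days = Jul 30, 1994.
The participant is enrolled: May 25, 1994.
Baseline assessment is done: May 25, 1994 + 6 weeks = Jul 6, 1994.
The week-2 follow-up occurs: Jul 6, 1994 + 22 days = Jul 28, 1994.
Both prerequisites met — the primary endpoint is assessed (Jul 30, 1994), the week-2 follow-up occurs (Jul 28, 1994); the later is Jul 30, 1994.
The exit interview is conducted: Jul 30, 1994 + 3 weeks = Aug 20, 1994.

20 August 1994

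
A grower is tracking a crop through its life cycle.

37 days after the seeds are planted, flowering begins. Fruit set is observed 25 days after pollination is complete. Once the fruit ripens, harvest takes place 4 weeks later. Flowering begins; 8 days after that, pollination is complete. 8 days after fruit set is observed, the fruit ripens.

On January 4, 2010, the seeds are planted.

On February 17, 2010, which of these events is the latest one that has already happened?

Flowering begins

The seeds are planted: Jan 4, 2010.
Flowering begins: Jan 4, 2010 + 37 days = Feb 10, 2010.
Pollination is complete: Feb 10, 2010 + 8 days = Feb 18, 2010.
Fruit set is observed: Feb 18, 2010 + 25 days = Mar 15, 2010.
The fruit ripens: Mar 15, 2010 + 8 days = Mar 23, 2010.
Harvest takes place: Mar 23, 2010 + 4 weeks = Apr 20, 2010.
Feb 17, 2010 falls between when flowering begins (Feb 10, 2010) and when pollination is complete (Feb 18, 2010).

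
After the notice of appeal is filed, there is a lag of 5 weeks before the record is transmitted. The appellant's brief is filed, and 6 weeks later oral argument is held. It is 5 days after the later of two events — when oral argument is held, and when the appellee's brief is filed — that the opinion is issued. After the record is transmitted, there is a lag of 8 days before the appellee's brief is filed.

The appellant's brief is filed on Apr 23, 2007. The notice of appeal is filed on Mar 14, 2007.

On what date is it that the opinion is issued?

The appellant's brief is filed: Apr 23, 2007.
Oral argument is held: Apr 23, 2007 + 6 weeks = Jun 4, 2007.
The notice of appeal is filed: Mar 14, 2007.
The record is transmitted: Mar 14, 2007 + 5 weeks = Apr 18, 2007.
The appellee's brief is filed: Apr 18, 2007 + 8 days = Apr 26, 2007.
Both prerequisites met — oral argument is held (Jun 4, 2007), the appellee's brief is filed (Apr 26, 2007); the later is Jun 4, 2007.
The opinion is issued: Jun 4, 2007 + 5 days = Jun 9, 2007.

Jun 9, 2007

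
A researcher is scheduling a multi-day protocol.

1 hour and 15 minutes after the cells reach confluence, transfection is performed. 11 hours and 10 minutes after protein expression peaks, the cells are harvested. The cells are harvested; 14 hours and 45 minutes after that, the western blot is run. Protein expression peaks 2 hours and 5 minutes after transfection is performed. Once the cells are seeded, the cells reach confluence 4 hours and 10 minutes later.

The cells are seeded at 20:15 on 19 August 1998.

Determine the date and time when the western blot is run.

The cells are seeded: 20:15 Aug 19, 1998.
The cells reach confluence: 20:15 Aug 19, 1998 + 4h10m = 00:25 Aug 20, 1998.
Transfection is performed: 00:25 Aug 20, 1998 + 1h15m = 01:40 Aug 20, 1998.
Protein expression peaks: 01:40 Aug 20, 1998 + 2h05m = 03:45 Aug 20, 1998.
The cells are harvested: 03:45 Aug 20, 1998 + 11h10m = 14:55 Aug 20, 1998.
The western blot is run: 14:55 Aug 20, 1998 + 14h45m = 05:40 Aug 21, 1998.

05:40 on 21 August 1998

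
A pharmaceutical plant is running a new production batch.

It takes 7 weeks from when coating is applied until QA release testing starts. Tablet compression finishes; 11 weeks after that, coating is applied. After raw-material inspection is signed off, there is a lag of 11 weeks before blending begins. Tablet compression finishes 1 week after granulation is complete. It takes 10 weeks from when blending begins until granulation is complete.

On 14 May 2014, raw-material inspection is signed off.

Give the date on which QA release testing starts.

18 February 2015

Raw-material inspection is signed off: May 14, 2014.
Blending begins: May 14, 2014 + 11 weeks = Jul 30, 2014.
Granulation is complete: Jul 30, 2014 + 10 weeks = Oct 8, 2014.
Tablet compression finishes: Oct 8, 2014 + 1 week = Oct 15, 2014.
Coating is applied: Oct 15, 2014 + 11 weeks = Dec 31, 2014.
QA release testing starts: Dec 31, 2014 + 7 weeks = Feb 18, 2015.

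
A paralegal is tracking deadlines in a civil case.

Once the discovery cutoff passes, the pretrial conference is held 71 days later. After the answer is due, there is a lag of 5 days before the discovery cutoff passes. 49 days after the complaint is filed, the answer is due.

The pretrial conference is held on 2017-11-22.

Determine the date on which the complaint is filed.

2017-07-20

The pretrial conference is held: Nov 22, 2017.
The discovery cutoff passes: Nov 22, 2017 − 71 days = Sep 12, 2017.
The answer is due: Sep 12, 2017 − 5 days = Sep 7, 2017.
The complaint is filed: Sep 7, 2017 − 49 days = Jul 20, 2017.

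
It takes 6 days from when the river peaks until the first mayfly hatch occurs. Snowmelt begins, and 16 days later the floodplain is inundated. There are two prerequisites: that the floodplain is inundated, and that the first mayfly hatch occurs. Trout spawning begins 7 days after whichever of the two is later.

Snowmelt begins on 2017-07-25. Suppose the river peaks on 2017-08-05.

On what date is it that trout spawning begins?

2017-08-18

Snowmelt begins: Jul 25, 2017.
The floodplain is inundated: Jul 25, 2017 + 16 days = Aug 10, 2017.
The river peaks: Aug 5, 2017.
The first mayfly hatch occurs: Aug 5, 2017 + 6 days = Aug 11, 2017.
Both prerequisites met — the floodplain is inundated (Aug 10, 2017), the first mayfly hatch occurs (Aug 11, 2017); the later is Aug 11, 2017.
Trout spawning begins: Aug 11, 2017 + 7 days = Aug 18, 2017.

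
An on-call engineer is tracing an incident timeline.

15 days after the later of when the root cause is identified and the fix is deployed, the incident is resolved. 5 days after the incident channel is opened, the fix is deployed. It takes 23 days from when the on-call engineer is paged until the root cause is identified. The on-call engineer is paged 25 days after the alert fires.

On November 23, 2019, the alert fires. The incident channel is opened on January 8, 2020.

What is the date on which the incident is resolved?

January 28, 2020

The alert fires: Nov 23, 2019.
The on-call engineer is paged: Nov 23, 2019 + 25 days = Dec 18, 2019.
The root cause is identified: Dec 18, 2019 + 23 days = Jan 10, 2020.
The incident channel is opened: Jan 8, 2020.
The fix is deployed: Jan 8, 2020 + 5 days = Jan 13, 2020.
Both prerequisites met — the root cause is identified (Jan 10, 2020), the fix is deployed (Jan 13, 2020); the later is Jan 13, 2020.
The incident is resolved: Jan 13, 2020 + 15 days = Jan 28, 2020.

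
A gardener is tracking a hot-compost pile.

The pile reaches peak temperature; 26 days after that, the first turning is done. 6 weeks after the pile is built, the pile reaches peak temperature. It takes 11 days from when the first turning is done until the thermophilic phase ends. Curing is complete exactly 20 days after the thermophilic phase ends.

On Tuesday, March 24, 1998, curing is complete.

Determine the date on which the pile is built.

Monday, December 15, 1997

Curing is complete: Mar 24, 1998.
The thermophilic phase ends: Mar 24, 1998 − 20 days = Mar 4, 1998.
The first turning is done: Mar 4, 1998 − 11 days = Feb 21, 1998.
The pile reaches peak temperature: Feb 21, 1998 − 26 days = Jan 26, 1998.
The pile is built: Jan 26, 1998 − 6 weeks = Dec 15, 1997.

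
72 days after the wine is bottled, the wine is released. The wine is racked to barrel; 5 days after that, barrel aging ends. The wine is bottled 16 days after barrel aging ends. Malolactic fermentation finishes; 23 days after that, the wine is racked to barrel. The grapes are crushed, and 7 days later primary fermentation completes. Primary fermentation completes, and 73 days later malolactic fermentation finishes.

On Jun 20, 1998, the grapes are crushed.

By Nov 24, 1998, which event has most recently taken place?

The wine is bottled

The grapes are crushed: Jun 20, 1998.
Primary fermentation completes: Jun 20, 1998 + 7 days = Jun 27, 1998.
Malolactic fermentation finishes: Jun 27, 1998 + 73 days = Sep 8, 1998.
The wine is racked to barrel: Sep 8, 1998 + 23 days = Oct 1, 1998.
Barrel aging ends: Oct 1, 1998 + 5 days = Oct 6, 1998.
The wine is bottled: Oct 6, 1998 + 16 days = Oct 22, 1998.
The wine is released: Oct 22, 1998 + 72 days = Jan 2, 1999.
Nov 24, 1998 falls between when the wine is bottled (Oct 22, 1998) and when the wine is released (Jan 2, 1999).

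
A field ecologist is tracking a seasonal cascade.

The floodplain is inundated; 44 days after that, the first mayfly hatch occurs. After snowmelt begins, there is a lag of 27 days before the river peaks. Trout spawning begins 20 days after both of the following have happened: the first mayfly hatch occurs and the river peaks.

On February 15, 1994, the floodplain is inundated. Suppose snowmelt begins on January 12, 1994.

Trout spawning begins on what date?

April 20, 1994

The floodplain is inundated: Feb 15, 1994.
The first mayfly hatch occurs: Feb 15, 1994 + 44 days = Mar 31, 1994.
Snowmelt begins: Jan 12, 1994.
The river peaks: Jan 12, 1994 + 27 days = Feb 8, 1994.
Both prerequisites met — the first mayfly hatch occurs (Mar 31, 1994), the river peaks (Feb 8, 1994); the later is Mar 31, 1994.
Trout spawning begins: Mar 31, 1994 + 20 days = Apr 20, 1994.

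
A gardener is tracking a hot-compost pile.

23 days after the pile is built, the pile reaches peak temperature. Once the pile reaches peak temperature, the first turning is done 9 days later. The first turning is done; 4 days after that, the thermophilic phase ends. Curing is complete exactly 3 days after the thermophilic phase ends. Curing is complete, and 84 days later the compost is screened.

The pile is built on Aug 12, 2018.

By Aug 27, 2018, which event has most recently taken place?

The pile is built

The pile is built: Aug 12, 2018.
The pile reaches peak temperature: Aug 12, 2018 + 23 days = Sep 4, 2018.
The first turning is done: Sep 4, 2018 + 9 days = Sep 13, 2018.
The thermophilic phase ends: Sep 13, 2018 + 4 days = Sep 17, 2018.
Curing is complete: Sep 17, 2018 + 3 days = Sep 20, 2018.
The compost is screened: Sep 20, 2018 + 84 days = Dec 13, 2018.
Aug 27, 2018 falls between when the pile is built (Aug 12, 2018) and when the pile reaches peak temperature (Sep 4, 2018).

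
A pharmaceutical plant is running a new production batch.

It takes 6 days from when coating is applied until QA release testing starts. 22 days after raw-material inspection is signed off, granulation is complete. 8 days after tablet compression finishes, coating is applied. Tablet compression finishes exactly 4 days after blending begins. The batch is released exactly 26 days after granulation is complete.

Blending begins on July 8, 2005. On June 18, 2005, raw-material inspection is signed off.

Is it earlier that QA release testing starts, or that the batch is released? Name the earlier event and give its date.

QA release testing starts — July 26, 2005

Blending begins: Jul 8, 2005.
Tablet compression finishes: Jul 8, 2005 + 4 days = Jul 12, 2005.
Coating is applied: Jul 12, 2005 + 8 days = Jul 20, 2005.
QA release testing starts: Jul 20, 2005 + 6 days = Jul 26, 2005.
Raw-material inspection is signed off: Jun 18, 2005.
Granulation is complete: Jun 18, 2005 + 22 days = Jul 10, 2005.
The batch is released: Jul 10, 2005 + 26 days = Aug 5, 2005.
Comparing: QA release testing starts on Jul 26, 2005 vs the batch is released on Aug 5, 2005. Earlier: QA release testing starts.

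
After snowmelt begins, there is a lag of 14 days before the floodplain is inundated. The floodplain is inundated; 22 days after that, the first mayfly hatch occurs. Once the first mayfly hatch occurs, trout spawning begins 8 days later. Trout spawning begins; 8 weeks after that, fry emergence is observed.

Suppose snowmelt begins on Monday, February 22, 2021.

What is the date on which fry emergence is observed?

Wednesday, June 2, 2021

Snowmelt begins: Feb 22, 2021.
The floodplain is inundated: Feb 22, 2021 + 14 days = Mar 8, 2021.
The first mayfly hatch occurs: Mar 8, 2021 + 22 days = Mar 30, 2021.
Trout spawning begins: Mar 30, 2021 + 8 days = Apr 7, 2021.
Fry emergence is observed: Apr 7, 2021 + 8 weeks = Jun 2, 2021.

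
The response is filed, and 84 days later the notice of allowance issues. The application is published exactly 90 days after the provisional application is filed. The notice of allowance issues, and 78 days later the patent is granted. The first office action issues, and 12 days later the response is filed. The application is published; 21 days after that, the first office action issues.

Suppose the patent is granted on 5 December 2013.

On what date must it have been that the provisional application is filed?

The patent is granted: Dec 5, 2013.
The notice of allowance issues: Dec 5, 2013 − 78 days = Sep 18, 2013.
The response is filed: Sep 18, 2013 − 84 days = Jun 26, 2013.
The first office action issues: Jun 26, 2013 − 12 days = Jun 14, 2013.
The application is published: Jun 14, 2013 − 21 days = May 24, 2013.
The provisional application is filed: May 24, 2013 − 90 days = Feb 23, 2013.

23 February 2013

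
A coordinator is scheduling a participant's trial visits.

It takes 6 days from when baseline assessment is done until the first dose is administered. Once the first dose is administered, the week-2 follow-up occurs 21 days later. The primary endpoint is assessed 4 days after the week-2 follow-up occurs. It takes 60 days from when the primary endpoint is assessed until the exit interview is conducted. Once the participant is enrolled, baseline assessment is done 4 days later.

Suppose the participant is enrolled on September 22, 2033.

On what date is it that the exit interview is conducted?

December 26, 2033

The participant is enrolled: Sep 22, 2033.
Baseline assessment is done: Sep 22, 2033 + 4 days = Sep 26, 2033.
The first dose is administered: Sep 26, 2033 + 6 days = Oct 2, 2033.
The week-2 follow-up occurs: Oct 2, 2033 + 21 days = Oct 23, 2033.
The primary endpoint is assessed: Oct 23, 2033 + 4 days = Oct 27, 2033.
The exit interview is conducted: Oct 27, 2033 + 60 days = Dec 26, 2033.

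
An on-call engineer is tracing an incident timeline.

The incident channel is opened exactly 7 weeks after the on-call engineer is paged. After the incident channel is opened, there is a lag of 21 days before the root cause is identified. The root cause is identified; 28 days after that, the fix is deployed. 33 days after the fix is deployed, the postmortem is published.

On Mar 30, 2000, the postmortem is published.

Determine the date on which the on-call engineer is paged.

The postmortem is published: Mar 30, 2000.
The fix is deployed: Mar 30, 2000 − 33 days = Feb 26, 2000.
The root cause is identified: Feb 26, 2000 − 28 days = Jan 29, 2000.
The incident channel is opened: Jan 29, 2000 − 21 days = Jan 8, 2000.
The on-call engineer is paged: Jan 8, 2000 − 7 weeks = Nov 20, 1999.

Nov 20, 1999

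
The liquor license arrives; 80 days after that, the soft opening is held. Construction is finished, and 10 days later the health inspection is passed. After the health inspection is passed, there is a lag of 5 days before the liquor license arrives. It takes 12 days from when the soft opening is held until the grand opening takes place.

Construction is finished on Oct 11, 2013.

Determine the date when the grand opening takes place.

Jan 26, 2014

Construction is finished: Oct 11, 2013.
The health inspection is passed: Oct 11, 2013 + 10 days = Oct 21, 2013.
The liquor license arrives: Oct 21, 2013 + 5 days = Oct 26, 2013.
The soft opening is held: Oct 26, 2013 + 80 days = Jan 14, 2014.
The grand opening takes place: Jan 14, 2014 + 12 days = Jan 26, 2014.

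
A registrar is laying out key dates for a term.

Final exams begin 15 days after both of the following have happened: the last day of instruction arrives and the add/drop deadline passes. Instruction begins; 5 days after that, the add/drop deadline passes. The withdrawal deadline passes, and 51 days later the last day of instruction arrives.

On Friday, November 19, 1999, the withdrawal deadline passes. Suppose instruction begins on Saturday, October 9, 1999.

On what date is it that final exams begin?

Monday, January 24, 2000

The withdrawal deadline passes: Nov 19, 1999.
The last day of instruction arrives: Nov 19, 1999 + 51 days = Jan 9, 2000.
Instruction begins: Oct 9, 1999.
The add/drop deadline passes: Oct 9, 1999 + 5 days = Oct 14, 1999.
Both prerequisites met — the last day of instruction arrives (Jan 9, 2000), the add/drop deadline passes (Oct 14, 1999); the later is Jan 9, 2000.
Final exams begin: Jan 9, 2000 + 15 days = Jan 24, 2000.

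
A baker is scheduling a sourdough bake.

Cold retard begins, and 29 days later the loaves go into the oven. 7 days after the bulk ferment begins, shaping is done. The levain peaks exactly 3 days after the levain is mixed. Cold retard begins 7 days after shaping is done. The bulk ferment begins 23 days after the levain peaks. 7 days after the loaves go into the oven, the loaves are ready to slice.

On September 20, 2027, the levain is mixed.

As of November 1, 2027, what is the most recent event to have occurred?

The levain is mixed: Sep 20, 2027.
The levain peaks: Sep 20, 2027 + 3 days = Sep 23, 2027.
The bulk ferment begins: Sep 23, 2027 + 23 days = Oct 16, 2027.
Shaping is done: Oct 16, 2027 + 7 days = Oct 23, 2027.
Cold retard begins: Oct 23, 2027 + 7 days = Oct 30, 2027.
The loaves go into the oven: Oct 30, 2027 + 29 days = Nov 28, 2027.
The loaves are ready to slice: Nov 28, 2027 + 7 days = Dec 5, 2027.
Nov 1, 2027 falls between when cold retard begins (Oct 30, 2027) and when the loaves go into the oven (Nov 28, 2027).

Cold retard begins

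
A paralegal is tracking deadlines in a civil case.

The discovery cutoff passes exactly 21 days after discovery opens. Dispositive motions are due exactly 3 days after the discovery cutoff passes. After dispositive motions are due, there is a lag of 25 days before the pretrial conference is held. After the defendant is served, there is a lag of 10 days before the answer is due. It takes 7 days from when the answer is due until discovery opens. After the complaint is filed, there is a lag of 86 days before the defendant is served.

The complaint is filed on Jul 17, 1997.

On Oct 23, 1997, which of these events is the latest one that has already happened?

The complaint is filed: Jul 17, 1997.
The defendant is served: Jul 17, 1997 + 86 days = Oct 11, 1997.
The answer is due: Oct 11, 1997 + 10 days = Oct 21, 1997.
Discovery opens: Oct 21, 1997 + 7 days = Oct 28, 1997.
The discovery cutoff passes: Oct 28, 1997 + 21 days = Nov 18, 1997.
Dispositive motions are due: Nov 18, 1997 + 3 days = Nov 21, 1997.
The pretrial conference is held: Nov 21, 1997 + 25 days = Dec 16, 1997.
Oct 23, 1997 falls between when the answer is due (Oct 21, 1997) and when discovery opens (Oct 28, 1997).

The answer is due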